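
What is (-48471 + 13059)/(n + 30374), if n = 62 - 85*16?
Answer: -2951/2423 ≈ -1.2179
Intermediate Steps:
n = -1298 (n = 62 - 1360 = -1298)
(-48471 + 13059)/(n + 30374) = (-48471 + 13059)/(-1298 + 30374) = -35412/29076 = -35412*1/29076 = -2951/2423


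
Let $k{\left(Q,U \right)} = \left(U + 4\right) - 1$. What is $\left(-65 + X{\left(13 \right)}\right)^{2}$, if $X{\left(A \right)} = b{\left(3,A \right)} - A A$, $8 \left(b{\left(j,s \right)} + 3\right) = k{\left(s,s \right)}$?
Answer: $55225$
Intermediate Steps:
$k{\left(Q,U \right)} = 3 + U$ ($k{\left(Q,U \right)} = \left(4 + U\right) - 1 = 3 + U$)
$b{\left(j,s \right)} = - \frac{21}{8} + \frac{s}{8}$ ($b{\left(j,s \right)} = -3 + \frac{3 + s}{8} = -3 + \left(\frac{3}{8} + \frac{s}{8}\right) = - \frac{21}{8} + \frac{s}{8}$)
$X{\left(A \right)} = - \frac{21}{8} - A^{2} + \frac{A}{8}$ ($X{\left(A \right)} = \left(- \frac{21}{8} + \frac{A}{8}\right) - A A = \left(- \frac{21}{8} + \frac{A}{8}\right) - A^{2} = - \frac{21}{8} - A^{2} + \frac{A}{8}$)
$\left(-65 + X{\left(13 \right)}\right)^{2} = \left(-65 - 170\right)^{2} = \left(-235\right)^{2} = 55225$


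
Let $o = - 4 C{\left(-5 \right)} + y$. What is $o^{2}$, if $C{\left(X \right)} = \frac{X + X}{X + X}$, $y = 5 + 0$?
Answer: $1$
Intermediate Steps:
$y = 5$
$C{\left(X \right)} = 1$ ($C{\left(X \right)} = \frac{2 X}{2 X} = 2 X \frac{1}{2 X} = 1$)
$o = 1$ ($o = \left(-4\right) 1 + 5 = -4 + 5 = 1$)
$o^{2} = 1^{2} = 1$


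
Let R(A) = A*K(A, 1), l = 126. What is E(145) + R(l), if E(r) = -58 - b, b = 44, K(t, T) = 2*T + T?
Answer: 276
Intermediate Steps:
K(t, T) = 3*T
E(r) = -102 (E(r) = -58 - 1*44 = -58 - 44 = -102)
R(A) = 3*A (R(A) = A*(3*1) = A*3 = 3*A)
E(145) + R(l) = -102 + 3*126 = -102 + 378 = 276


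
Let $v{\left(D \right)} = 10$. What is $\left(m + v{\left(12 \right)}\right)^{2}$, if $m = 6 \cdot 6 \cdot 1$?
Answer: $2116$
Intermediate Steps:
$m = 36$ ($m = 36 \cdot 1 = 36$)
$\left(m + v{\left(12 \right)}\right)^{2} = \left(36 + 10\right)^{2} = 46^{2} = 2116$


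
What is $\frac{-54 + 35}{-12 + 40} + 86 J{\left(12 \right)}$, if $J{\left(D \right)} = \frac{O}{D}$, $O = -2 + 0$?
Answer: $- \frac{1261}{84} \approx -15.012$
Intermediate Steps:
$O = -2$
$J{\left(D \right)} = - \frac{2}{D}$
$\frac{-54 + 35}{-12 + 40} + 86 J{\left(12 \right)} = \frac{-54 + 35}{-12 + 40} + 86 \left(- \frac{2}{12}\right) = - \frac{19}{28} + 86 \left(\left(-2\right) \frac{1}{12}\right) = \left(-19\right) \frac{1}{28} + 86 \left(- \frac{1}{6}\right) = - \frac{19}{28} - \frac{43}{3} = - \frac{1261}{84}$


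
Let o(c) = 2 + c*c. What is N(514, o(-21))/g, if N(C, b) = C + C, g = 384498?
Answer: 514/192249 ≈ 0.0026736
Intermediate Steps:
o(c) = 2 + c²
N(C, b) = 2*C
N(514, o(-21))/g = (2*514)/384498 = 1028*(1/384498) = 514/192249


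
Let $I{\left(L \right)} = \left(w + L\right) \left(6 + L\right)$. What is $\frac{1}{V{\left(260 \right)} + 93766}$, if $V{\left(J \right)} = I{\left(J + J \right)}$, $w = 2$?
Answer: $\frac{1}{368338} \approx 2.7149 \cdot 10^{-6}$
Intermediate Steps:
$I{\left(L \right)} = \left(2 + L\right) \left(6 + L\right)$
$V{\left(J \right)} = 12 + 4 J^{2} + 16 J$ ($V{\left(J \right)} = 12 + \left(J + J\right)^{2} + 8 \left(J + J\right) = 12 + \left(2 J\right)^{2} + 8 \cdot 2 J = 12 + 4 J^{2} + 16 J$)
$\frac{1}{V{\left(260 \right)} + 93766} = \frac{1}{\left(12 + 4 \cdot 260^{2} + 16 \cdot 260\right) + 93766} = \frac{1}{\left(12 + 4 \cdot 67600 + 4160\right) + 93766} = \frac{1}{\left(12 + 270400 + 4160\right) + 93766} = \frac{1}{274572 + 93766} = \frac{1}{368338}$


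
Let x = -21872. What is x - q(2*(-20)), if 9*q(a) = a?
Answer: -196808/9 ≈ -21868.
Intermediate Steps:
q(a) = a/9
x - q(2*(-20)) = -21872 - 2*(-20)/9 = -21872 - (-40)/9 = -21872 - 1*(-40/9) = -21872 + 40/9 = -196808/9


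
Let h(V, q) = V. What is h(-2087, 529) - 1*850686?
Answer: -852773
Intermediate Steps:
h(-2087, 529) - 1*850686 = -2087 - 1*850686 = -2087 - 850686 = -852773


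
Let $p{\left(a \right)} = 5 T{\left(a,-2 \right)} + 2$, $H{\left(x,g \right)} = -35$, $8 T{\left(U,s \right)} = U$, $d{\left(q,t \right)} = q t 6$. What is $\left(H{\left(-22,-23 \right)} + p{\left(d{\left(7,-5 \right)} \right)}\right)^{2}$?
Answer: $\frac{431649}{16} \approx 26978.0$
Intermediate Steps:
$d{\left(q,t \right)} = 6 q t$
$T{\left(U,s \right)} = \frac{U}{8}$
$p{\left(a \right)} = 2 + \frac{5 a}{8}$ ($p{\left(a \right)} = 5 \frac{a}{8} + 2 = \frac{5 a}{8} + 2 = 2 + \frac{5 a}{8}$)
$\left(H{\left(-22,-23 \right)} + p{\left(d{\left(7,-5 \right)} \right)}\right)^{2} = \left(-35 + \left(2 + \frac{5 \cdot 6 \cdot 7 \left(-5\right)}{8}\right)\right)^{2} = \left(-35 + \left(2 + \frac{5}{8} \left(-210\right)\right)\right)^{2} = \left(-35 + \left(2 - \frac{525}{4}\right)\right)^{2} = \left(-35 - \frac{517}{4}\right)^{2} = \left(- \frac{657}{4}\right)^{2} = \frac{431649}{16}$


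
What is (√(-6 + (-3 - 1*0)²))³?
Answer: 3*√3 ≈ 5.1962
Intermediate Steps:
(√(-6 + (-3 - 1*0)²))³ = (√(-6 + (-3 + 0)²))³ = (√(-6 + (-3)²))³ = (√(-6 + 9))³ = (√3)³ = 3*√3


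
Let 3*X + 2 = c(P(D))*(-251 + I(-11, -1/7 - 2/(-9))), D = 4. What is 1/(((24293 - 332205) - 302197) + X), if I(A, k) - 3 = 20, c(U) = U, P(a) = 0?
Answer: -3/1830329 ≈ -1.6390e-6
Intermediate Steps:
I(A, k) = 23 (I(A, k) = 3 + 20 = 23)
X = -2/3 (X = -2/3 + (0*(-251 + 23))/3 = -2/3 + (0*(-228))/3 = -2/3 + (1/3)*0 = -2/3 + 0 = -2/3 ≈ -0.66667)
1/(((24293 - 332205) - 302197) + X) = 1/(((24293 - 332205) - 302197) - 2/3) = 1/((-307912 - 302197) - 2/3) = 1/(-610109 - 2/3) = 1/(-1830329/3) = -3/1830329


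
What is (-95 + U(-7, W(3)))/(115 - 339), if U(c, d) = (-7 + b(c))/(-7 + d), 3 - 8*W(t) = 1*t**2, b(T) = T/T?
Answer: 2921/6944 ≈ 0.42065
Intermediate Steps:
b(T) = 1
W(t) = 3/8 - t**2/8
U(c, d) = -6/(-7 + d) (U(c, d) = (-7 + 1)/(-7 + d) = -6/(-7 + d))
(-95 + U(-7, W(3)))/(115 - 339) = (-95 - 6/(-7 + (3/8 - 1/8*3**2)))/(115 - 339) = (-95 - 6/(-7 + (3/8 - 1/8*9)))/(-224) = (-95 - 6/(-7 + (3/8 - 9/8)))*(-1/224) = (-95 - 6/(-7 - 3/4))*(-1/224) = (-95 - 6/(-31/4))*(-1/224) = (-95 - 6*(-4/31))*(-1/224) = (-95 + 24/31)*(-1/224) = -2921/31*(-1/224) = 2921/6944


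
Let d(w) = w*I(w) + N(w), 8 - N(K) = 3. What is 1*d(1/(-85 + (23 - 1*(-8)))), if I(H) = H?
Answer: 14581/2916 ≈ 5.0003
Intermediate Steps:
N(K) = 5 (N(K) = 8 - 1*3 = 8 - 3 = 5)
d(w) = 5 + w² (d(w) = w*w + 5 = w² + 5 = 5 + w²)
1*d(1/(-85 + (23 - 1*(-8)))) = 1*(5 + (1/(-85 + (23 - 1*(-8))))²) = 1*(5 + (1/(-85 + (23 + 8)))²) = 1*(5 + (1/(-85 + 31))²) = 1*(5 + (1/(-54))²) = 1*(5 + (-1/54)²) = 1*(5 + 1/2916) = 1*(14581/2916) = 14581/2916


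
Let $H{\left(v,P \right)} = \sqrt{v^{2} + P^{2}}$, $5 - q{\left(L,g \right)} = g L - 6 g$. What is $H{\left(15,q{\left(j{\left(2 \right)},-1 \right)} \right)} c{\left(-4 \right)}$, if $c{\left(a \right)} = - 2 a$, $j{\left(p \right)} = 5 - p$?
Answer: $8 \sqrt{229} \approx 121.06$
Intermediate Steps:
$q{\left(L,g \right)} = 5 + 6 g - L g$ ($q{\left(L,g \right)} = 5 - \left(g L - 6 g\right) = 5 - \left(L g - 6 g\right) = 5 - \left(- 6 g + L g\right) = 5 + 6 g - L g$)
$H{\left(v,P \right)} = \sqrt{P^{2} + v^{2}}$
$H{\left(15,q{\left(j{\left(2 \right)},-1 \right)} \right)} c{\left(-4 \right)} = \sqrt{\left(5 + 6 \left(-1\right) - \left(5 - 2\right) \left(-1\right)\right)^{2} + 15^{2}} \left(\left(-2\right) \left(-4\right)\right) = \sqrt{\left(5 - 6 - \left(5 - 2\right) \left(-1\right)\right)^{2} + 225} \cdot 8 = \sqrt{\left(5 - 6 - 3 \left(-1\right)\right)^{2} + 225} \cdot 8 = \sqrt{\left(5 - 6 + 3\right)^{2} + 225} \cdot 8 = \sqrt{2^{2} + 225} \cdot 8 = \sqrt{4 + 225} \cdot 8 = \sqrt{229} \cdot 8 = 8 \sqrt{229}$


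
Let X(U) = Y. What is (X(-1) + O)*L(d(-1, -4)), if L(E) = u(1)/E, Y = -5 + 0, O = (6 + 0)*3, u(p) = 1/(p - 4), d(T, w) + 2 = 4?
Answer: -13/6 ≈ -2.1667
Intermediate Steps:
d(T, w) = 2 (d(T, w) = -2 + 4 = 2)
u(p) = 1/(-4 + p)
O = 18 (O = 6*3 = 18)
Y = -5
L(E) = -1/(3*E) (L(E) = 1/((-4 + 1)*E) = 1/((-3)*E) = -1/(3*E))
X(U) = -5
(X(-1) + O)*L(d(-1, -4)) = (-5 + 18)*(-⅓/2) = 13*(-⅓*½) = 13*(-⅙) = -13/6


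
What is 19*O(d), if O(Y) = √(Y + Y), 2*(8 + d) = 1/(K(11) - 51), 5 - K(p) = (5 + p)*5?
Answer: 19*I*√28238/42 ≈ 76.019*I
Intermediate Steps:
K(p) = -20 - 5*p (K(p) = 5 - (5 + p)*5 = 5 - (25 + 5*p) = 5 + (-25 - 5*p) = -20 - 5*p)
d = -2017/252 (d = -8 + 1/(2*((-20 - 5*11) - 51)) = -8 + 1/(2*((-20 - 55) - 51)) = -8 + 1/(2*(-75 - 51)) = -8 + (½)/(-126) = -8 + (½)*(-1/126) = -8 - 1/252 = -2017/252 ≈ -8.0040)
O(Y) = √2*√Y (O(Y) = √(2*Y) = √2*√Y)
19*O(d) = 19*(√2*√(-2017/252)) = 19*(√2*(I*√14119/42)) = 19*(I*√28238/42) = 19*I*√28238/42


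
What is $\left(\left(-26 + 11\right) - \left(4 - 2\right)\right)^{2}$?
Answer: $289$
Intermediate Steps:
$\left(\left(-26 + 11\right) - \left(4 - 2\right)\right)^{2} = \left(-15 - 2\right)^{2} = \left(-17\right)^{2} = 289$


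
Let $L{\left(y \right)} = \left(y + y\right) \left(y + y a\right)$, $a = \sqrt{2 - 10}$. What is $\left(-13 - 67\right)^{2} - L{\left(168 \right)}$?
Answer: $-50048 - 112896 i \sqrt{2} \approx -50048.0 - 1.5966 \cdot 10^{5} i$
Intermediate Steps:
$a = 2 i \sqrt{2}$ ($a = \sqrt{-8} = 2 i \sqrt{2} \approx 2.8284 i$)
$L{\left(y \right)} = 2 y \left(y + 2 i y \sqrt{2}\right)$ ($L{\left(y \right)} = \left(y + y\right) \left(y + y 2 i \sqrt{2}\right) = 2 y \left(y + 2 i y \sqrt{2}\right)$)
$\left(-13 - 67\right)^{2} - L{\left(168 \right)} = \left(-13 - 67\right)^{2} - 168^{2} \left(2 + 4 i \sqrt{2}\right) = \left(-80\right)^{2} - 28224 \left(2 + 4 i \sqrt{2}\right) = 6400 - \left(56448 + 112896 i \sqrt{2}\right) = -50048 - 112896 i \sqrt{2}$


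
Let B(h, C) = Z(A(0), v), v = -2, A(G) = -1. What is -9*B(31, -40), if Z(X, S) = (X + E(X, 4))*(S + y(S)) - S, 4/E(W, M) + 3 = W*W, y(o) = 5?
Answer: 63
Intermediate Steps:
E(W, M) = 4/(-3 + W²) (E(W, M) = 4/(-3 + W*W) = 4/(-3 + W²))
Z(X, S) = -S + (5 + S)*(X + 4/(-3 + X²)) (Z(X, S) = (X + 4/(-3 + X²))*(S + 5) - S = (X + 4/(-3 + X²))*(5 + S) - S = (5 + S)*(X + 4/(-3 + X²)) - S = -S + (5 + S)*(X + 4/(-3 + X²)))
B(h, C) = -7 (B(h, C) = (20 + 4*(-2) + (-3 + (-1)²)*(-1*(-2) + 5*(-1) - 2*(-1)))/(-3 + (-1)²) = (20 - 8 + (-3 + 1)*(2 - 5 + 2))/(-3 + 1) = (20 - 8 - 2*(-1))/(-2) = -(20 - 8 + 2)/2 = -½*14 = -7)
-9*B(31, -40) = -9*(-7) = 63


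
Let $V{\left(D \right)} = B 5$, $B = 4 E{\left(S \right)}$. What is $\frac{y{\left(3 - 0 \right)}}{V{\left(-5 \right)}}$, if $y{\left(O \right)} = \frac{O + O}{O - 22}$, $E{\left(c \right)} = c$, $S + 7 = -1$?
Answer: $\frac{3}{1520} \approx 0.0019737$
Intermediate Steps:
$S = -8$ ($S = -7 - 1 = -8$)
$B = -32$ ($B = 4 \left(-8\right) = -32$)
$y{\left(O \right)} = \frac{2 O}{-22 + O}$
$V{\left(D \right)} = -160$ ($V{\left(D \right)} = \left(-32\right) 5 = -160$)
$\frac{y{\left(3 - 0 \right)}}{V{\left(-5 \right)}} = \frac{2 \left(3 - 0\right) \frac{1}{-22 + \left(3 - 0\right)}}{-160} = \frac{2 \left(3 + 0\right)}{-22 + \left(3 + 0\right)} \left(- \frac{1}{160}\right) = 2 \cdot 3 \frac{1}{-22 + 3} \left(- \frac{1}{160}\right) = 2 \cdot 3 \frac{1}{-19} \left(- \frac{1}{160}\right) = 2 \cdot 3 \left(- \frac{1}{19}\right) \left(- \frac{1}{160}\right) = \left(- \frac{6}{19}\right) \left(- \frac{1}{160}\right) = \frac{3}{1520}$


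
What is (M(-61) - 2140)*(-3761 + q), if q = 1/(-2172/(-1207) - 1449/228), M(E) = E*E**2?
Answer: 360143266694201/417909 ≈ 8.6177e+8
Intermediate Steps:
M(E) = E**3
q = -91732/417909 (q = 1/(-2172*(-1/1207) - 1449*1/228) = 1/(2172/1207 - 483/76) = 1/(-417909/91732) = -91732/417909 ≈ -0.21950)
(M(-61) - 2140)*(-3761 + q) = ((-61)**3 - 2140)*(-3761 - 91732/417909) = (-226981 - 2140)*(-1571847481/417909) = -229121*(-1571847481/417909) = 360143266694201/417909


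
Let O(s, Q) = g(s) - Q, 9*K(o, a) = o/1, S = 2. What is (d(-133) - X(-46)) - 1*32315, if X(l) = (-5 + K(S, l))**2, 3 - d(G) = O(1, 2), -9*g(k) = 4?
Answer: -2618923/81 ≈ -32332.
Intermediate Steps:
g(k) = -4/9 (g(k) = -1/9*4 = -4/9)
K(o, a) = o/9 (K(o, a) = (o/1)/9 = (o*1)/9 = o/9)
O(s, Q) = -4/9 - Q
d(G) = 49/9 (d(G) = 3 - (-4/9 - 1*2) = 3 - (-4/9 - 2) = 3 - 1*(-22/9) = 3 + 22/9 = 49/9)
X(l) = 1849/81 (X(l) = (-5 + (1/9)*2)**2 = (-5 + 2/9)**2 = (-43/9)**2 = 1849/81)
(d(-133) - X(-46)) - 1*32315 = (49/9 - 1*1849/81) - 1*32315 = (49/9 - 1849/81) - 32315 = -1408/81 - 32315 = -2618923/81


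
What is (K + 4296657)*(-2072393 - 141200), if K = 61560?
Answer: -9647318643681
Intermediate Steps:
(K + 4296657)*(-2072393 - 141200) = (61560 + 4296657)*(-2072393 - 141200) = 4358217*(-2213593) = -9647318643681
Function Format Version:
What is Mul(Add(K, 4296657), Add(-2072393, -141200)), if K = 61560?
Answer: -9647318643681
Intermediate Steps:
Mul(Add(K, 4296657), Add(-2072393, -141200)) = Mul(Add(61560, 4296657), Add(-2072393, -141200)) = Mul(4358217, -2213593) = -9647318643681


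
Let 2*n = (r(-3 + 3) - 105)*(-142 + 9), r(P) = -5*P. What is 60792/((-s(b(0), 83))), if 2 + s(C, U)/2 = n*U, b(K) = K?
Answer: -60792/1159091 ≈ -0.052448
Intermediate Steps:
n = 13965/2 (n = ((-5*(-3 + 3) - 105)*(-142 + 9))/2 = ((-5*0 - 105)*(-133))/2 = ((0 - 105)*(-133))/2 = (-105*(-133))/2 = (½)*13965 = 13965/2 ≈ 6982.5)
s(C, U) = -4 + 13965*U (s(C, U) = -4 + 2*(13965*U/2) = -4 + 13965*U)
60792/((-s(b(0), 83))) = 60792/((-(-4 + 13965*83))) = 60792/((-(-4 + 1159095))) = 60792/((-1*1159091)) = 60792/(-1159091) = 60792*(-1/1159091) = -60792/1159091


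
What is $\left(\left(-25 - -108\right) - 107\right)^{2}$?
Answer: $576$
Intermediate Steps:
$\left(\left(-25 - -108\right) - 107\right)^{2} = \left(\left(-25 + 108\right) - 107\right)^{2} = \left(83 - 107\right)^{2} = \left(-24\right)^{2} = 576$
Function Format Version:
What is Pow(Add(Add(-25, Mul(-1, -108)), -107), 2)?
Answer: 576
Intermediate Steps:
Pow(Add(Add(-25, Mul(-1, -108)), -107), 2) = Pow(Add(Add(-25, 108), -107), 2) = Pow(Add(83, -107), 2) = Pow(-24, 2) = 576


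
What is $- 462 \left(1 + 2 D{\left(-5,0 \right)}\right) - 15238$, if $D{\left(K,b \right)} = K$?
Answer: $-11080$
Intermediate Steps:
$- 462 \left(1 + 2 D{\left(-5,0 \right)}\right) - 15238 = - 462 \left(1 + 2 \left(-5\right)\right) - 15238 = - 462 \left(1 - 10\right) - 15238 = \left(-462\right) \left(-9\right) - 15238 = 4158 - 15238 = -11080$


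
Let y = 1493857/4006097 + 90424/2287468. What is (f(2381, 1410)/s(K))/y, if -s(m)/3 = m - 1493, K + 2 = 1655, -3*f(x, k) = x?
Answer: 5454763076648719/1360583063713440 ≈ 4.0091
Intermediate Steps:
f(x, k) = -x/3
K = 1653 (K = -2 + 1655 = 1653)
s(m) = 4479 - 3*m (s(m) = -3*(m - 1493) = -3*(-1493 + m) = 4479 - 3*m)
y = 944849349801/2290954673099 (y = 1493857*(1/4006097) + 90424*(1/2287468) = 1493857/4006097 + 22606/571867 = 944849349801/2290954673099 ≈ 0.41243)
(f(2381, 1410)/s(K))/y = ((-⅓*2381)/(4479 - 3*1653))/(944849349801/2290954673099) = -2381/(3*(4479 - 4959))*(2290954673099/944849349801) = -2381/3/(-480)*(2290954673099/944849349801) = -2381/3*(-1/480)*(2290954673099/944849349801) = (2381/1440)*(2290954673099/944849349801) = 5454763076648719/1360583063713440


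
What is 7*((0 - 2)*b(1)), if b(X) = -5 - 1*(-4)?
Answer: 14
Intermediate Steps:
b(X) = -1 (b(X) = -5 + 4 = -1)
7*((0 - 2)*b(1)) = 7*((0 - 2)*(-1)) = 7*(-2*(-1)) = 7*2 = 14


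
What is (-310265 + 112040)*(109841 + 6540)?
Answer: -23069623725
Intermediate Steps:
(-310265 + 112040)*(109841 + 6540) = -198225*116381 = -23069623725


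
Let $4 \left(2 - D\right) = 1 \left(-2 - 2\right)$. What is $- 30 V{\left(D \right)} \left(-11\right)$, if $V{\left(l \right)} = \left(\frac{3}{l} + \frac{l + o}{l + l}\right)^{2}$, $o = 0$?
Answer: $\frac{1485}{2} \approx 742.5$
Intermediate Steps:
$D = 3$ ($D = 2 - \frac{1 \left(-2 - 2\right)}{4} = 2 - \frac{1 \left(-4\right)}{4} = 2 - -1 = 2 + 1 = 3$)
$V{\left(l \right)} = \left(\frac{1}{2} + \frac{3}{l}\right)^{2}$ ($V{\left(l \right)} = \left(\frac{3}{l} + \frac{l + 0}{l + l}\right)^{2} = \left(\frac{3}{l} + \frac{l}{2 l}\right)^{2} = \left(\frac{3}{l} + l \frac{1}{2 l}\right)^{2} = \left(\frac{3}{l} + \frac{1}{2}\right)^{2} = \left(\frac{1}{2} + \frac{3}{l}\right)^{2}$)
$- 30 V{\left(D \right)} \left(-11\right) = - 30 \frac{\left(6 + 3\right)^{2}}{4 \cdot 9} \left(-11\right) = - 30 \cdot \frac{1}{4} \cdot \frac{1}{9} \cdot 9^{2} \left(-11\right) = - 30 \cdot \frac{1}{4} \cdot \frac{1}{9} \cdot 81 \left(-11\right) = \left(-30\right) \frac{9}{4} \left(-11\right) = \left(- \frac{135}{2}\right) \left(-11\right) = \frac{1485}{2}$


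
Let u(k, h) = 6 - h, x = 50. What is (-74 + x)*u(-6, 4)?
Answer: -48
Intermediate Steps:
(-74 + x)*u(-6, 4) = (-74 + 50)*(6 - 1*4) = -24*(6 - 4) = -24*2 = -48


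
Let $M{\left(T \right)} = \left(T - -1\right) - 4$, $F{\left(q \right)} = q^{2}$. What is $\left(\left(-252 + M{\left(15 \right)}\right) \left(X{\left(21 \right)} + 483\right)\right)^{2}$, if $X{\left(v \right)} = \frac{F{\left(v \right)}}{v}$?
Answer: $14631321600$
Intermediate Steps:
$X{\left(v \right)} = v$ ($X{\left(v \right)} = \frac{v^{2}}{v} = v$)
$M{\left(T \right)} = -3 + T$ ($M{\left(T \right)} = \left(T + 1\right) - 4 = \left(1 + T\right) - 4 = -3 + T$)
$\left(\left(-252 + M{\left(15 \right)}\right) \left(X{\left(21 \right)} + 483\right)\right)^{2} = \left(\left(-252 + \left(-3 + 15\right)\right) \left(21 + 483\right)\right)^{2} = \left(\left(-252 + 12\right) 504\right)^{2} = \left(\left(-240\right) 504\right)^{2} = \left(-120960\right)^{2} = 14631321600$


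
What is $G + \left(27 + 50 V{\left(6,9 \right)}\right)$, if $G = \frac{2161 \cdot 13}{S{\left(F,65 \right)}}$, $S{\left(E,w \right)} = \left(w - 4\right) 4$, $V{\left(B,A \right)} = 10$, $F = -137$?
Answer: $\frac{156681}{244} \approx 642.13$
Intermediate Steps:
$S{\left(E,w \right)} = -16 + 4 w$ ($S{\left(E,w \right)} = \left(-4 + w\right) 4 = -16 + 4 w$)
$G = \frac{28093}{244}$ ($G = \frac{2161 \cdot 13}{-16 + 4 \cdot 65} = \frac{28093}{-16 + 260} = \frac{28093}{244} \approx 115.14$)
$G + \left(27 + 50 V{\left(6,9 \right)}\right) = \frac{28093}{244} + \left(27 + 50 \cdot 10\right) = \frac{28093}{244} + \left(27 + 500\right) = \frac{28093}{244} + 527 = \frac{156681}{244}$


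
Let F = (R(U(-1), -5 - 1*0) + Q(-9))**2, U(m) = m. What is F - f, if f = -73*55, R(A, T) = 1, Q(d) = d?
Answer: 4079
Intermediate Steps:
f = -4015
F = 64 (F = (1 - 9)**2 = (-8)**2 = 64)
F - f = 64 - 1*(-4015) = 64 + 4015 = 4079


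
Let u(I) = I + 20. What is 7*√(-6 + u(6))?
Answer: 14*√5 ≈ 31.305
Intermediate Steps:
u(I) = 20 + I
7*√(-6 + u(6)) = 7*√(-6 + (20 + 6)) = 7*√(-6 + 26) = 7*√20 = 7*(2*√5) = 14*√5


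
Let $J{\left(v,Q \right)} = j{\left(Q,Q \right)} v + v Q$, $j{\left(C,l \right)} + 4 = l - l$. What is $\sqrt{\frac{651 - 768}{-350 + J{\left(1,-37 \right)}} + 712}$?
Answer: $\frac{\sqrt{108897019}}{391} \approx 26.689$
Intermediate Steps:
$j{\left(C,l \right)} = -4$ ($j{\left(C,l \right)} = -4 + \left(l - l\right) = -4 + 0 = -4$)
$J{\left(v,Q \right)} = - 4 v + Q v$ ($J{\left(v,Q \right)} = - 4 v + v Q = - 4 v + Q v$)
$\sqrt{\frac{651 - 768}{-350 + J{\left(1,-37 \right)}} + 712} = \sqrt{\frac{651 - 768}{-350 + 1 \left(-4 - 37\right)} + 712} = \sqrt{- \frac{117}{-350 + 1 \left(-41\right)} + 712} = \sqrt{- \frac{117}{-350 - 41} + 712} = \sqrt{- \frac{117}{-391} + 712} = \sqrt{\left(-117\right) \left(- \frac{1}{391}\right) + 712} = \sqrt{\frac{117}{391} + 712} = \sqrt{\frac{278509}{391}} = \frac{\sqrt{108897019}}{391}$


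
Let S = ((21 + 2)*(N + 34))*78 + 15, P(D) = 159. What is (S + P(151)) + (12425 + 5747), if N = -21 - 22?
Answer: 2200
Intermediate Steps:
N = -43
S = -16131 (S = ((21 + 2)*(-43 + 34))*78 + 15 = (23*(-9))*78 + 15 = -207*78 + 15 = -16146 + 15 = -16131)
(S + P(151)) + (12425 + 5747) = (-16131 + 159) + (12425 + 5747) = -15972 + 18172 = 2200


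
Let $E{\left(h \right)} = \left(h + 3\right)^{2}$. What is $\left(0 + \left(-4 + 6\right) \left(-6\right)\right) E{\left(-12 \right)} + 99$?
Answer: $-873$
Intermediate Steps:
$E{\left(h \right)} = \left(3 + h\right)^{2}$
$\left(0 + \left(-4 + 6\right) \left(-6\right)\right) E{\left(-12 \right)} + 99 = \left(0 + \left(-4 + 6\right) \left(-6\right)\right) \left(3 - 12\right)^{2} + 99 = \left(0 + 2 \left(-6\right)\right) \left(-9\right)^{2} + 99 = \left(0 - 12\right) 81 + 99 = \left(-12\right) 81 + 99 = -972 + 99 = -873$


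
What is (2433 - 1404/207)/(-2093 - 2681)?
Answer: -5073/9982 ≈ -0.50821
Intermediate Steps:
(2433 - 1404/207)/(-2093 - 2681) = (2433 - 1404*1/207)/(-4774) = (2433 - 156/23)*(-1/4774) = (55803/23)*(-1/4774) = -5073/9982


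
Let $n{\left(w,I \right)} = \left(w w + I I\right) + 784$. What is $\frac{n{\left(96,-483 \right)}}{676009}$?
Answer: $\frac{243289}{676009} \approx 0.35989$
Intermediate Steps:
$n{\left(w,I \right)} = 784 + I^{2} + w^{2}$ ($n{\left(w,I \right)} = \left(w^{2} + I^{2}\right) + 784 = \left(I^{2} + w^{2}\right) + 784 = 784 + I^{2} + w^{2}$)
$\frac{n{\left(96,-483 \right)}}{676009} = \frac{784 + \left(-483\right)^{2} + 96^{2}}{676009} = \left(784 + 233289 + 9216\right) \frac{1}{676009} = 243289 \cdot \frac{1}{676009} = \frac{243289}{676009}$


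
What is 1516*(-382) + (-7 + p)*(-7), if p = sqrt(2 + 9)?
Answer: -579063 - 7*sqrt(11) ≈ -5.7909e+5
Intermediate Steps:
p = sqrt(11) ≈ 3.3166
1516*(-382) + (-7 + p)*(-7) = 1516*(-382) + (-7 + sqrt(11))*(-7) = -579112 + (49 - 7*sqrt(11)) = -579063 - 7*sqrt(11)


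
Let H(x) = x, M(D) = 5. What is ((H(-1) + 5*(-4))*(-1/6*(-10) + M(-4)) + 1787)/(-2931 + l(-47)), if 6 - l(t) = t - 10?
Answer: -549/956 ≈ -0.57427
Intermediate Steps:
l(t) = 16 - t (l(t) = 6 - (t - 10) = 6 - (-10 + t) = 6 + (10 - t) = 16 - t)
((H(-1) + 5*(-4))*(-1/6*(-10) + M(-4)) + 1787)/(-2931 + l(-47)) = ((-1 + 5*(-4))*(-1/6*(-10) + 5) + 1787)/(-2931 + (16 - 1*(-47))) = ((-1 - 20)*(-1*1/6*(-10) + 5) + 1787)/(-2931 + (16 + 47)) = (-21*(-1/6*(-10) + 5) + 1787)/(-2931 + 63) = (-21*(5/3 + 5) + 1787)/(-2868) = (-21*20/3 + 1787)*(-1/2868) = (-140 + 1787)*(-1/2868) = 1647*(-1/2868) = -549/956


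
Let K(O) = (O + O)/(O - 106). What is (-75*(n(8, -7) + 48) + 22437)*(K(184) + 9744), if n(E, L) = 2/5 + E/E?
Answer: 2373968800/13 ≈ 1.8261e+8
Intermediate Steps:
K(O) = 2*O/(-106 + O) (K(O) = (2*O)/(-106 + O) = 2*O/(-106 + O))
n(E, L) = 7/5 (n(E, L) = 2*(1/5) + 1 = 2/5 + 1 = 7/5)
(-75*(n(8, -7) + 48) + 22437)*(K(184) + 9744) = (-75*(7/5 + 48) + 22437)*(2*184/(-106 + 184) + 9744) = (-75*247/5 + 22437)*(2*184/78 + 9744) = (-1*3705 + 22437)*(2*184*(1/78) + 9744) = (-3705 + 22437)*(184/39 + 9744) = 18732*(380200/39) = 2373968800/13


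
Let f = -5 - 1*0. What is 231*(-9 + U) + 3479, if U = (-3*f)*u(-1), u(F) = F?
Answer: -2065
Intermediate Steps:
f = -5 (f = -5 + 0 = -5)
U = -15 (U = -3*(-5)*(-1) = 15*(-1) = -15)
231*(-9 + U) + 3479 = 231*(-9 - 15) + 3479 = 231*(-24) + 3479 = -5544 + 3479 = -2065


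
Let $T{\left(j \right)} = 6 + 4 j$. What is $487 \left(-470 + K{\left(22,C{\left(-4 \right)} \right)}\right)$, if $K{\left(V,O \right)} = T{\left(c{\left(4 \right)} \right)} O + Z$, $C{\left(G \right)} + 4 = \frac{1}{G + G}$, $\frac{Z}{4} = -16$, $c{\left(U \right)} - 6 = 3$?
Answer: $- \frac{1377723}{4} \approx -3.4443 \cdot 10^{5}$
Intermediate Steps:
$c{\left(U \right)} = 9$ ($c{\left(U \right)} = 6 + 3 = 9$)
$Z = -64$ ($Z = 4 \left(-16\right) = -64$)
$C{\left(G \right)} = -4 + \frac{1}{2 G}$ ($C{\left(G \right)} = -4 + \frac{1}{G + G} = -4 + \frac{1}{2 G}$)
$K{\left(V,O \right)} = -64 + 42 O$ ($K{\left(V,O \right)} = \left(6 + 4 \cdot 9\right) O - 64 = \left(6 + 36\right) O - 64 = 42 O - 64 = -64 + 42 O$)
$487 \left(-470 + K{\left(22,C{\left(-4 \right)} \right)}\right) = 487 \left(-470 + \left(-64 + 42 \left(-4 + \frac{1}{2 \left(-4\right)}\right)\right)\right) = 487 \left(-470 + \left(-64 + 42 \left(-4 + \frac{1}{2} \left(- \frac{1}{4}\right)\right)\right)\right) = 487 \left(-470 + \left(-64 + 42 \left(-4 - \frac{1}{8}\right)\right)\right) = 487 \left(-470 + \left(-64 + 42 \left(- \frac{33}{8}\right)\right)\right) = 487 \left(-470 - \frac{949}{4}\right) = 487 \left(- \frac{2829}{4}\right) = - \frac{1377723}{4}$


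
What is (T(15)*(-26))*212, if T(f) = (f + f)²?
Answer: -4960800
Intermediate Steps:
T(f) = 4*f² (T(f) = (2*f)² = 4*f²)
(T(15)*(-26))*212 = ((4*15²)*(-26))*212 = ((4*225)*(-26))*212 = (900*(-26))*212 = -23400*212 = -4960800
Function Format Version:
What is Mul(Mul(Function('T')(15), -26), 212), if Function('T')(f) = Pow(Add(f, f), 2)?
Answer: -4960800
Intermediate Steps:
Function('T')(f) = Mul(4, Pow(f, 2)) (Function('T')(f) = Pow(Mul(2, f), 2) = Mul(4, Pow(f, 2)))
Mul(Mul(Function('T')(15), -26), 212) = Mul(Mul(Mul(4, Pow(15, 2)), -26), 212) = Mul(Mul(Mul(4, 225), -26), 212) = Mul(Mul(900, -26), 212) = Mul(-23400, 212) = -4960800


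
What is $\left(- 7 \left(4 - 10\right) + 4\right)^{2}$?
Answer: $2116$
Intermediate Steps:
$\left(- 7 \left(4 - 10\right) + 4\right)^{2} = \left(\left(-7\right) \left(-6\right) + 4\right)^{2} = \left(42 + 4\right)^{2} = 46^{2} = 2116$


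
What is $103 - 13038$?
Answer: $-12935$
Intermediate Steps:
$103 - 13038 = -12935$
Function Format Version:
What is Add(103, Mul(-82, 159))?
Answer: -12935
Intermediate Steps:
Add(103, Mul(-82, 159)) = Add(103, -13038) = -12935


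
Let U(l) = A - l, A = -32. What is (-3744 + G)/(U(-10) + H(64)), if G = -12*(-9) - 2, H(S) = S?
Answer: -1819/21 ≈ -86.619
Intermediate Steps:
U(l) = -32 - l
G = 106 (G = 108 - 2 = 106)
(-3744 + G)/(U(-10) + H(64)) = (-3744 + 106)/((-32 - 1*(-10)) + 64) = -3638/((-32 + 10) + 64) = -3638/(-22 + 64) = -3638/42 = -3638*1/42 = -1819/21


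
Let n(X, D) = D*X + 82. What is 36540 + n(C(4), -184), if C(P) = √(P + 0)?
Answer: 36254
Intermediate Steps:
C(P) = √P
n(X, D) = 82 + D*X
36540 + n(C(4), -184) = 36540 + (82 - 184*√4) = 36540 + (82 - 184*2) = 36540 + (82 - 368) = 36540 - 286 = 36254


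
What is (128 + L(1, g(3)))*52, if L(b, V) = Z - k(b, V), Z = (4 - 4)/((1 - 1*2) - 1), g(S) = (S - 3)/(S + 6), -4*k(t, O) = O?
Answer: 6656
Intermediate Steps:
k(t, O) = -O/4
g(S) = (-3 + S)/(6 + S)
Z = 0 (Z = 0/((1 - 2) - 1) = 0/(-1 - 1) = 0/(-2) = 0*(-1/2) = 0)
L(b, V) = V/4 (L(b, V) = 0 - (-1)*V/4 = 0 + V/4 = V/4)
(128 + L(1, g(3)))*52 = (128 + ((-3 + 3)/(6 + 3))/4)*52 = (128 + (0/9)/4)*52 = (128 + ((1/9)*0)/4)*52 = (128 + (1/4)*0)*52 = (128 + 0)*52 = 128*52 = 6656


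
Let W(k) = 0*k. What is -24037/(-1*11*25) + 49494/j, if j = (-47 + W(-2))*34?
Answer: 12400138/219725 ≈ 56.435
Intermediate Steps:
W(k) = 0
j = -1598 (j = (-47 + 0)*34 = -47*34 = -1598)
-24037/(-1*11*25) + 49494/j = -24037/(-1*11*25) + 49494/(-1598) = -24037/((-11*25)) + 49494*(-1/1598) = -24037/(-275) - 24747/799 = -24037*(-1/275) - 24747/799 = 24037/275 - 24747/799 = 12400138/219725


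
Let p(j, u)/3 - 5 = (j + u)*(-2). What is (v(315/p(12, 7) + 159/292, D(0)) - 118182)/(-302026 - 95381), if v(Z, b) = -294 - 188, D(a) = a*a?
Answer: 118664/397407 ≈ 0.29860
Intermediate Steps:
p(j, u) = 15 - 6*j - 6*u (p(j, u) = 15 + 3*((j + u)*(-2)) = 15 + 3*(-2*j - 2*u) = 15 + (-6*j - 6*u) = 15 - 6*j - 6*u)
D(a) = a**2
v(Z, b) = -482
(v(315/p(12, 7) + 159/292, D(0)) - 118182)/(-302026 - 95381) = (-482 - 118182)/(-302026 - 95381) = -118664/(-397407) = -118664*(-1/397407) = 118664/397407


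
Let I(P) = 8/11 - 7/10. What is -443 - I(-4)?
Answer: -48733/110 ≈ -443.03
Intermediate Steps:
I(P) = 3/110 (I(P) = 8*(1/11) - 7*⅒ = 8/11 - 7/10 = 3/110)
-443 - I(-4) = -443 - 1*3/110 = -443 - 3/110 = -48733/110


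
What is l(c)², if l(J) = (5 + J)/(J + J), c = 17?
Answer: 121/289 ≈ 0.41868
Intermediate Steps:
l(J) = (5 + J)/(2*J) (l(J) = (5 + J)/((2*J)) = (5 + J)*(1/(2*J)) = (5 + J)/(2*J))
l(c)² = ((½)*(5 + 17)/17)² = ((½)*(1/17)*22)² = (11/17)² = 121/289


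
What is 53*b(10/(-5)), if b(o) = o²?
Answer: 212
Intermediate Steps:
53*b(10/(-5)) = 53*(10/(-5))² = 53*(10*(-⅕))² = 53*(-2)² = 53*4 = 212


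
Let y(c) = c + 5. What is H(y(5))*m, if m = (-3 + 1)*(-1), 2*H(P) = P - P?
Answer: 0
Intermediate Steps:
y(c) = 5 + c
H(P) = 0 (H(P) = (P - P)/2 = (½)*0 = 0)
m = 2 (m = -2*(-1) = 2)
H(y(5))*m = 0*2 = 0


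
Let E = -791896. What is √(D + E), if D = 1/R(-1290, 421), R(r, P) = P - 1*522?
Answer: 3*I*√897570133/101 ≈ 889.89*I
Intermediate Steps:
R(r, P) = -522 + P (R(r, P) = P - 522 = -522 + P)
D = -1/101 (D = 1/(-522 + 421) = 1/(-101) = -1/101 ≈ -0.0099010)
√(D + E) = √(-1/101 - 791896) = √(-79981497/101) = 3*I*√897570133/101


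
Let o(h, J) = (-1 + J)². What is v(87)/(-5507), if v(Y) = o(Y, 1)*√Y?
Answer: 0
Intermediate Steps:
v(Y) = 0 (v(Y) = (-1 + 1)²*√Y = 0²*√Y = 0*√Y = 0)
v(87)/(-5507) = 0/(-5507) = 0*(-1/5507) = 0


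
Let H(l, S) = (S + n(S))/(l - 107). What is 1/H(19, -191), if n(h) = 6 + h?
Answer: 11/47 ≈ 0.23404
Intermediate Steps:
H(l, S) = (6 + 2*S)/(-107 + l) (H(l, S) = (S + (6 + S))/(l - 107) = (6 + 2*S)/(-107 + l))
1/H(19, -191) = 1/(2*(3 - 191)/(-107 + 19)) = 1/(2*(-188)/(-88)) = 1/(2*(-1/88)*(-188)) = 1/(47/11) = 11/47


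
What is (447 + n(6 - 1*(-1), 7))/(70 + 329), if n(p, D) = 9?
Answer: 8/7 ≈ 1.1429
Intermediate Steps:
(447 + n(6 - 1*(-1), 7))/(70 + 329) = (447 + 9)/(70 + 329) = 456/399 = 456*(1/399) = 8/7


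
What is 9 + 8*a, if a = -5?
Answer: -31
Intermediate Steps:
9 + 8*a = 9 + 8*(-5) = 9 - 40 = -31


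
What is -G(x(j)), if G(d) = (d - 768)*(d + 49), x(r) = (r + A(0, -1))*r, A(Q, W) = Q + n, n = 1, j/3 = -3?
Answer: 84216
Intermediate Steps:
j = -9 (j = 3*(-3) = -9)
A(Q, W) = 1 + Q (A(Q, W) = Q + 1 = 1 + Q)
x(r) = r*(1 + r) (x(r) = (r + (1 + 0))*r = (r + 1)*r = (1 + r)*r = r*(1 + r))
G(d) = (-768 + d)*(49 + d)
-G(x(j)) = -(-37632 + (-9*(1 - 9))² - (-6471)*(1 - 9)) = -(-37632 + (-9*(-8))² - (-6471)*(-8)) = -(-37632 + 72² - 719*72) = -(-37632 + 5184 - 51768) = -1*(-84216) = 84216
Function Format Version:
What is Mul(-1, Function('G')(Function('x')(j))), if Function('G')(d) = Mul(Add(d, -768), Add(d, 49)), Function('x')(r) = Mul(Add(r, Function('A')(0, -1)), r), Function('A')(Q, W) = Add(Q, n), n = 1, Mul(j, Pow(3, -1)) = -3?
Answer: 84216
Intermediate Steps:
j = -9 (j = Mul(3, -3) = -9)
Function('A')(Q, W) = Add(1, Q) (Function('A')(Q, W) = Add(Q, 1) = Add(1, Q))
Function('x')(r) = Mul(r, Add(1, r)) (Function('x')(r) = Mul(Add(r, Add(1, 0)), r) = Mul(Add(r, 1), r) = Mul(Add(1, r), r) = Mul(r, Add(1, r)))
Function('G')(d) = Mul(Add(-768, d), Add(49, d))
Mul(-1, Function('G')(Function('x')(j))) = Mul(-1, Add(-37632, Pow(Mul(-9, Add(1, -9)), 2), Mul(-719, Mul(-9, Add(1, -9))))) = Mul(-1, Add(-37632, Pow(Mul(-9, -8), 2), Mul(-719, Mul(-9, -8)))) = Mul(-1, Add(-37632, Pow(72, 2), Mul(-719, 72))) = Mul(-1, Add(-37632, 5184, -51768)) = Mul(-1, -84216) = 84216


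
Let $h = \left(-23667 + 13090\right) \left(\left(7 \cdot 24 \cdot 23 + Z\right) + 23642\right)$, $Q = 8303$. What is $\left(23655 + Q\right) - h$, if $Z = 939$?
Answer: $300894723$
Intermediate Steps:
$h = -300862765$ ($h = \left(-23667 + 13090\right) \left(\left(7 \cdot 24 \cdot 23 + 939\right) + 23642\right) = - 10577 \left(\left(168 \cdot 23 + 939\right) + 23642\right) = - 10577 \left(\left(3864 + 939\right) + 23642\right) = - 10577 \left(4803 + 23642\right) = \left(-10577\right) 28445 = -300862765$)
$\left(23655 + Q\right) - h = \left(23655 + 8303\right) - -300862765 = 31958 + 300862765 = 300894723$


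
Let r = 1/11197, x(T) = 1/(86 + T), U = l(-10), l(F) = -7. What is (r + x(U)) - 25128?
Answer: -22227287788/884563 ≈ -25128.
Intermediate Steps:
U = -7
r = 1/11197 ≈ 8.9310e-5
(r + x(U)) - 25128 = (1/11197 + 1/(86 - 7)) - 25128 = (1/11197 + 1/79) - 25128 = 11276/884563 - 25128 = -22227287788/884563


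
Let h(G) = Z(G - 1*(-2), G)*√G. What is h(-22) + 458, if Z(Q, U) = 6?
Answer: 458 + 6*I*√22 ≈ 458.0 + 28.142*I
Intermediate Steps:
h(G) = 6*√G
h(-22) + 458 = 6*√(-22) + 458 = 6*(I*√22) + 458 = 6*I*√22 + 458 = 458 + 6*I*√22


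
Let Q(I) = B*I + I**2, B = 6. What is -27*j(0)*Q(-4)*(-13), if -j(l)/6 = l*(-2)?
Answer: 0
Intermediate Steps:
j(l) = 12*l (j(l) = -6*l*(-2) = -(-12)*l = 12*l)
Q(I) = I**2 + 6*I (Q(I) = 6*I + I**2 = I**2 + 6*I)
-27*j(0)*Q(-4)*(-13) = -27*12*0*(-4*(6 - 4))*(-13) = -0*(-4*2)*(-13) = -0*(-8)*(-13) = -27*0*(-13) = 0*(-13) = 0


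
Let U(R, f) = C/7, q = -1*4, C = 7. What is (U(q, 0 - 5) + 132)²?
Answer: 17689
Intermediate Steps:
q = -4
U(R, f) = 1 (U(R, f) = 7/7 = 7*(⅐) = 1)
(U(q, 0 - 5) + 132)² = (1 + 132)² = 133² = 17689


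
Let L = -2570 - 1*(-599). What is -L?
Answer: 1971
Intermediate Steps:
L = -1971 (L = -2570 + 599 = -1971)
-L = -1*(-1971) = 1971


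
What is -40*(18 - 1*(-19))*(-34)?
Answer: 50320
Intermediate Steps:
-40*(18 - 1*(-19))*(-34) = -40*(18 + 19)*(-34) = -40*37*(-34) = -1480*(-34) = 50320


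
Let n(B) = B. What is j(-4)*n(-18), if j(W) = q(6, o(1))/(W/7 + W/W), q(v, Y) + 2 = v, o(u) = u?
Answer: -168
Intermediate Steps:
q(v, Y) = -2 + v
j(W) = 4/(1 + W/7) (j(W) = (-2 + 6)/(W/7 + W/W) = 4/(W*(⅐) + 1) = 4/(W/7 + 1) = 4/(1 + W/7))
j(-4)*n(-18) = (28/(7 - 4))*(-18) = (28/3)*(-18) = -168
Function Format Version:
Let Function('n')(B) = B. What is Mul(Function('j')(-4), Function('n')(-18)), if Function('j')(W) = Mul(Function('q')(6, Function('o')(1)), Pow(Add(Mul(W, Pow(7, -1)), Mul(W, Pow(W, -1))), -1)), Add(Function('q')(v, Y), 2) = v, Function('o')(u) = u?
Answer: -168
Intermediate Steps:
Function('q')(v, Y) = Add(-2, v)
Function('j')(W) = Mul(4, Pow(Add(1, Mul(Rational(1, 7), W)), -1)) (Function('j')(W) = Mul(Add(-2, 6), Pow(Add(Mul(W, Pow(7, -1)), Mul(W, Pow(W, -1))), -1)) = Mul(4, Pow(Add(Mul(W, Rational(1, 7)), 1), -1)) = Mul(4, Pow(Add(Mul(Rational(1, 7), W), 1), -1)) = Mul(4, Pow(Add(1, Mul(Rational(1, 7), W)), -1)))
Mul(Function('j')(-4), Function('n')(-18)) = Mul(Mul(28, Pow(Add(7, -4), -1)), -18) = Mul(Mul(28, Pow(3, -1)), -18) = Mul(Mul(28, Rational(1, 3)), -18) = Mul(Rational(28, 3), -18) = -168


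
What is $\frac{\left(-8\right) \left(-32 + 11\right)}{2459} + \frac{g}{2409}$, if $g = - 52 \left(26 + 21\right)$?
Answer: $- \frac{5605084}{5923731} \approx -0.94621$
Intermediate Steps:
$g = -2444$ ($g = \left(-52\right) 47 = -2444$)
$\frac{\left(-8\right) \left(-32 + 11\right)}{2459} + \frac{g}{2409} = \frac{\left(-8\right) \left(-32 + 11\right)}{2459} - \frac{2444}{2409} = \left(-8\right) \left(-21\right) \frac{1}{2459} - \frac{2444}{2409} = 168 \cdot \frac{1}{2459} - \frac{2444}{2409} = \frac{168}{2459} - \frac{2444}{2409} = - \frac{5605084}{5923731}$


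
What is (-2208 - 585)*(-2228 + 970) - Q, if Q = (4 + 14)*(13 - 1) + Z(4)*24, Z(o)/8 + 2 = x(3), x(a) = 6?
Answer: 3512610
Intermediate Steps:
Z(o) = 32 (Z(o) = -16 + 8*6 = -16 + 48 = 32)
Q = 984 (Q = (4 + 14)*(13 - 1) + 32*24 = 18*12 + 768 = 216 + 768 = 984)
(-2208 - 585)*(-2228 + 970) - Q = (-2208 - 585)*(-2228 + 970) - 1*984 = -2793*(-1258) - 984 = 3513594 - 984 = 3512610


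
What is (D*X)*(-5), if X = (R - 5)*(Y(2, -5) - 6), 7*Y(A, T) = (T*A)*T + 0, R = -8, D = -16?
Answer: -8320/7 ≈ -1188.6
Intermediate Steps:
Y(A, T) = A*T²/7 (Y(A, T) = ((T*A)*T + 0)/7 = ((A*T)*T + 0)/7 = (A*T² + 0)/7 = (A*T²)/7 = A*T²/7)
X = -104/7 (X = (-8 - 5)*((⅐)*2*(-5)² - 6) = -13*((⅐)*2*25 - 6) = -13*(50/7 - 6) = -13*8/7 = -104/7 ≈ -14.857)
(D*X)*(-5) = -16*(-104/7)*(-5) = (1664/7)*(-5) = -8320/7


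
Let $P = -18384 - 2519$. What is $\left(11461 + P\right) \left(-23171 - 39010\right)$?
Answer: $587113002$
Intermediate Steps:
$P = -20903$
$\left(11461 + P\right) \left(-23171 - 39010\right) = \left(11461 - 20903\right) \left(-23171 - 39010\right) = \left(-9442\right) \left(-62181\right) = 587113002$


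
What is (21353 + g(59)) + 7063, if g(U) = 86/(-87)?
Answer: 2472106/87 ≈ 28415.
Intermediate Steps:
g(U) = -86/87 (g(U) = 86*(-1/87) = -86/87)
(21353 + g(59)) + 7063 = (21353 - 86/87) + 7063 = 1857625/87 + 7063 = 2472106/87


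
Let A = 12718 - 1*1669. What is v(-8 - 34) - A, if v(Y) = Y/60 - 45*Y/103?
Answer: -11362291/1030 ≈ -11031.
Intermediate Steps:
v(Y) = -2597*Y/6180 (v(Y) = Y*(1/60) - 45*Y/103 = Y/60 - 45*Y/103 = -2597*Y/6180)
A = 11049 (A = 12718 - 1669 = 11049)
v(-8 - 34) - A = -2597*(-8 - 34)/6180 - 1*11049 = -2597/6180*(-42) - 11049 = 18179/1030 - 11049 = -11362291/1030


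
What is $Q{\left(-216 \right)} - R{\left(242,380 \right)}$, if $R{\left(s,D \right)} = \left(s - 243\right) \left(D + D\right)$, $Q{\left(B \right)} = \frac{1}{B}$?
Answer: $\frac{164159}{216} \approx 760.0$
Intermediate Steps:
$R{\left(s,D \right)} = 2 D \left(-243 + s\right)$ ($R{\left(s,D \right)} = \left(-243 + s\right) 2 D = 2 D \left(-243 + s\right)$)
$Q{\left(-216 \right)} - R{\left(242,380 \right)} = \frac{1}{-216} - 2 \cdot 380 \left(-243 + 242\right) = - \frac{1}{216} - 2 \cdot 380 \left(-1\right) = - \frac{1}{216} - -760 = - \frac{1}{216} + 760 = \frac{164159}{216}$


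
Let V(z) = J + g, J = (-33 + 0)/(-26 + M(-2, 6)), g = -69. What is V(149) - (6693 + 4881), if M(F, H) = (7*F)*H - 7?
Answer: -454066/39 ≈ -11643.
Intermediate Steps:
M(F, H) = -7 + 7*F*H (M(F, H) = 7*F*H - 7 = -7 + 7*F*H)
J = 11/39 (J = (-33 + 0)/(-26 + (-7 + 7*(-2)*6)) = -33/(-26 + (-7 - 84)) = -33/(-26 - 91) = -33/(-117) = -33*(-1/117) = 11/39 ≈ 0.28205)
V(z) = -2680/39 (V(z) = 11/39 - 69 = -2680/39)
V(149) - (6693 + 4881) = -2680/39 - (6693 + 4881) = -2680/39 - 1*11574 = -2680/39 - 11574 = -454066/39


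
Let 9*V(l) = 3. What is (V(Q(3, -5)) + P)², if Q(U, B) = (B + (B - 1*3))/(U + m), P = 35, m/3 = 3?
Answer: 11236/9 ≈ 1248.4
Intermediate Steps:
m = 9 (m = 3*3 = 9)
Q(U, B) = (-3 + 2*B)/(9 + U) (Q(U, B) = (B + (B - 1*3))/(U + 9) = (B + (B - 3))/(9 + U) = (B + (-3 + B))/(9 + U) = (-3 + 2*B)/(9 + U))
V(l) = ⅓ (V(l) = (⅑)*3 = ⅓)
(V(Q(3, -5)) + P)² = (⅓ + 35)² = (106/3)² = 11236/9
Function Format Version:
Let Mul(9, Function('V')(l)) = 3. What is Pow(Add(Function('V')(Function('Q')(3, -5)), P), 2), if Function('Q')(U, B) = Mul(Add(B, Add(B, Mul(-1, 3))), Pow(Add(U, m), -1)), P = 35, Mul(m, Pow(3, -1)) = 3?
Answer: Rational(11236, 9) ≈ 1248.4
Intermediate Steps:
m = 9 (m = Mul(3, 3) = 9)
Function('Q')(U, B) = Mul(Pow(Add(9, U), -1), Add(-3, Mul(2, B))) (Function('Q')(U, B) = Mul(Add(B, Add(B, Mul(-1, 3))), Pow(Add(U, 9), -1)) = Mul(Add(B, Add(B, -3)), Pow(Add(9, U), -1)) = Mul(Add(B, Add(-3, B)), Pow(Add(9, U), -1)) = Mul(Add(-3, Mul(2, B)), Pow(Add(9, U), -1)) = Mul(Pow(Add(9, U), -1), Add(-3, Mul(2, B))))
Function('V')(l) = Rational(1, 3) (Function('V')(l) = Mul(Rational(1, 9), 3) = Rational(1, 3))
Pow(Add(Function('V')(Function('Q')(3, -5)), P), 2) = Pow(Add(Rational(1, 3), 35), 2) = Pow(Rational(106, 3), 2) = Rational(11236, 9)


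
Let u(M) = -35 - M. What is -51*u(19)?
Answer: 2754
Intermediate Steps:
-51*u(19) = -51*(-35 - 1*19) = -51*(-35 - 19) = -51*(-54) = 2754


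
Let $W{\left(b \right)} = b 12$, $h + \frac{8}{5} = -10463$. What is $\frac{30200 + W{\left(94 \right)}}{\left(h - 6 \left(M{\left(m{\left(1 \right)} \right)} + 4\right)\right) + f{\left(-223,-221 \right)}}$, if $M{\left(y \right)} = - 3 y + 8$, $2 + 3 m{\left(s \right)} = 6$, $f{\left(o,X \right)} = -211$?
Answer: $- \frac{78320}{26809} \approx -2.9214$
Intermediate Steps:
$h = - \frac{52323}{5}$ ($h = - \frac{8}{5} - 10463 = - \frac{52323}{5} \approx -10465.0$)
$m{\left(s \right)} = \frac{4}{3}$ ($m{\left(s \right)} = - \frac{2}{3} + \frac{1}{3} \cdot 6 = - \frac{2}{3} + 2 = \frac{4}{3}$)
$M{\left(y \right)} = 8 - 3 y$
$W{\left(b \right)} = 12 b$
$\frac{30200 + W{\left(94 \right)}}{\left(h - 6 \left(M{\left(m{\left(1 \right)} \right)} + 4\right)\right) + f{\left(-223,-221 \right)}} = \frac{30200 + 12 \cdot 94}{\left(- \frac{52323}{5} - 6 \left(\left(8 - 4\right) + 4\right)\right) - 211} = \frac{30200 + 1128}{\left(- \frac{52323}{5} - 6 \left(\left(8 - 4\right) + 4\right)\right) - 211} = \frac{31328}{\left(- \frac{52323}{5} - 6 \left(4 + 4\right)\right) - 211} = \frac{31328}{\left(- \frac{52323}{5} - 48\right) - 211} = \frac{31328}{- \frac{52563}{5} - 211} = \frac{31328}{- \frac{53618}{5}} = 31328 \left(- \frac{5}{53618}\right) = - \frac{78320}{26809}$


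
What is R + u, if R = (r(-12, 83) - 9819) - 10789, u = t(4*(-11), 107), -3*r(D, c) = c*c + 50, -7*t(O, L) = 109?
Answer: -160556/7 ≈ -22937.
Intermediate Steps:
t(O, L) = -109/7 (t(O, L) = -1/7*109 = -109/7)
r(D, c) = -50/3 - c**2/3 (r(D, c) = -(c*c + 50)/3 = -(c**2 + 50)/3 = -(50 + c**2)/3 = -50/3 - c**2/3)
u = -109/7 ≈ -15.571
R = -22921 (R = ((-50/3 - 1/3*83**2) - 9819) - 10789 = ((-50/3 - 1/3*6889) - 9819) - 10789 = ((-50/3 - 6889/3) - 9819) - 10789 = (-2313 - 9819) - 10789 = -12132 - 10789 = -22921)
R + u = -22921 - 109/7 = -160556/7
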